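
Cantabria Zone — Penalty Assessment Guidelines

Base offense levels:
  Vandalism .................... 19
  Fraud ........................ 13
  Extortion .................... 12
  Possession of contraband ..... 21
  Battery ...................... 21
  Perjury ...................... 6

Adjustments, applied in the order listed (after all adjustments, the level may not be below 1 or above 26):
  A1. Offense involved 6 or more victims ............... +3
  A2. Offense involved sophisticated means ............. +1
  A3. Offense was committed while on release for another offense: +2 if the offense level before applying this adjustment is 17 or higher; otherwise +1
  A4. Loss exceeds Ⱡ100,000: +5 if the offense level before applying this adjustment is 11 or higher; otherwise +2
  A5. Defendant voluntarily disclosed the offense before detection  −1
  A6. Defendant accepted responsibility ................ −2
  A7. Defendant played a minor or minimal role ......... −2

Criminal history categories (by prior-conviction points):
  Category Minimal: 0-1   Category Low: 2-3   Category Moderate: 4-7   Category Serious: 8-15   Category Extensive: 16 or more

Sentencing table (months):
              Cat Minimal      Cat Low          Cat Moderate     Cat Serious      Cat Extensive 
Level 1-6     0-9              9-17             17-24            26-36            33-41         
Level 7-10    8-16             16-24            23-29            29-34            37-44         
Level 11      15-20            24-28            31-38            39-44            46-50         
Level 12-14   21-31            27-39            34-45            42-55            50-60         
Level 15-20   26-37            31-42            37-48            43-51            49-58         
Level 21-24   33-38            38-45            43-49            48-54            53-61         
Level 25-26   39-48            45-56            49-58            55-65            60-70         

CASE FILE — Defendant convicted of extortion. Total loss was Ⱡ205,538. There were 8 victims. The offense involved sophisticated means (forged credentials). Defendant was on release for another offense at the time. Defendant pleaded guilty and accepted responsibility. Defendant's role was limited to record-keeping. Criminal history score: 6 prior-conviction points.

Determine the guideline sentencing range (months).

Base offense level for extortion: 12.
A1 applies: 12 + 3 = 15.
A2 applies: 15 + 1 = 16.
A3 applies (level before this adjustment is 16 < 17, so +1): 16 + 1 = 17.
A4 applies (level before this adjustment is 17 ≥ 11, so +5): 17 + 5 = 22.
A5 does not apply.
A6 applies: 22 − 2 = 20.
A7 applies: 20 − 2 = 18.
Final offense level: 18.
Criminal history: 6 prior points → Category Moderate (4-7).
Level 18 falls in the 15-20 band.
Grid: Level 15-20 × Category Moderate = 37-48 months.

37-48 months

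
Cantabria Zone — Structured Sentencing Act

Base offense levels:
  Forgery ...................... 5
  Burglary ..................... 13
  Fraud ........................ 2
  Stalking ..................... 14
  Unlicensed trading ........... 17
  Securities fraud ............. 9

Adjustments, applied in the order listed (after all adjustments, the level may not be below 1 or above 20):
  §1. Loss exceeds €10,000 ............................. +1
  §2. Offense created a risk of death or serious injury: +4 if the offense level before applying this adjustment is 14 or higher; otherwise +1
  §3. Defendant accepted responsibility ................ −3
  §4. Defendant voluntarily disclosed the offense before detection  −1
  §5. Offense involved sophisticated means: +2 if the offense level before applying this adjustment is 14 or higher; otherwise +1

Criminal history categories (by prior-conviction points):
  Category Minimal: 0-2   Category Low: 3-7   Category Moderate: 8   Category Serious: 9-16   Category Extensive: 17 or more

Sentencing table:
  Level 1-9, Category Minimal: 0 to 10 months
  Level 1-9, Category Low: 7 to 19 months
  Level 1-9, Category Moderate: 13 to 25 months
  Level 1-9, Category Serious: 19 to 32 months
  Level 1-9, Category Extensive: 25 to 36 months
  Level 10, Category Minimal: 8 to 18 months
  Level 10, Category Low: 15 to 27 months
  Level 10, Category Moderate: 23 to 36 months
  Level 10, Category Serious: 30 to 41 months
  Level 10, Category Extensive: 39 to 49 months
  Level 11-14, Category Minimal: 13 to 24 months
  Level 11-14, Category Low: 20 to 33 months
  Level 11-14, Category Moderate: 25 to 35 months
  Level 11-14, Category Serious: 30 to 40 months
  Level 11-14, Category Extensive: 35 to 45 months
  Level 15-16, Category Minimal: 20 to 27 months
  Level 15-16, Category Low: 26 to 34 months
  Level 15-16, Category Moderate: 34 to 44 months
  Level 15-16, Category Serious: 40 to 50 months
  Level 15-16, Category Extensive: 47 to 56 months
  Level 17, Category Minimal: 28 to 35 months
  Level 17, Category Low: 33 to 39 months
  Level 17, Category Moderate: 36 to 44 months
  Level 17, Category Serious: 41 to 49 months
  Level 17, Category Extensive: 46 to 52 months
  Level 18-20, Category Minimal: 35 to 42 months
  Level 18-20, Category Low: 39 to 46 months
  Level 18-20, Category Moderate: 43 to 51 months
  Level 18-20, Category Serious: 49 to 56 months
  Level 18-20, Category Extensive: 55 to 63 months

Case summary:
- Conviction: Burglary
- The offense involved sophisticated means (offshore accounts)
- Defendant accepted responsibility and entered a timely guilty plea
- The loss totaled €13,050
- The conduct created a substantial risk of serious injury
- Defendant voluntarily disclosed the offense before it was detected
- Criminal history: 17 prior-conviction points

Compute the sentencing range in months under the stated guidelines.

47-56 months

Base offense level for burglary: 13.
§1 applies: 13 + 1 = 14.
§2 applies (level before this adjustment is 14 ≥ 14, so +4): 14 + 4 = 18.
§3 applies: 18 − 3 = 15.
§4 applies: 15 − 1 = 14.
§5 applies (level before this adjustment is 14 ≥ 14, so +2): 14 + 2 = 16.
Final offense level: 16.
Criminal history: 17 prior points → Category Extensive (17+).
Level 16 falls in the 15-16 band.
Grid: Level 15-16 × Category Extensive = 47-56 months.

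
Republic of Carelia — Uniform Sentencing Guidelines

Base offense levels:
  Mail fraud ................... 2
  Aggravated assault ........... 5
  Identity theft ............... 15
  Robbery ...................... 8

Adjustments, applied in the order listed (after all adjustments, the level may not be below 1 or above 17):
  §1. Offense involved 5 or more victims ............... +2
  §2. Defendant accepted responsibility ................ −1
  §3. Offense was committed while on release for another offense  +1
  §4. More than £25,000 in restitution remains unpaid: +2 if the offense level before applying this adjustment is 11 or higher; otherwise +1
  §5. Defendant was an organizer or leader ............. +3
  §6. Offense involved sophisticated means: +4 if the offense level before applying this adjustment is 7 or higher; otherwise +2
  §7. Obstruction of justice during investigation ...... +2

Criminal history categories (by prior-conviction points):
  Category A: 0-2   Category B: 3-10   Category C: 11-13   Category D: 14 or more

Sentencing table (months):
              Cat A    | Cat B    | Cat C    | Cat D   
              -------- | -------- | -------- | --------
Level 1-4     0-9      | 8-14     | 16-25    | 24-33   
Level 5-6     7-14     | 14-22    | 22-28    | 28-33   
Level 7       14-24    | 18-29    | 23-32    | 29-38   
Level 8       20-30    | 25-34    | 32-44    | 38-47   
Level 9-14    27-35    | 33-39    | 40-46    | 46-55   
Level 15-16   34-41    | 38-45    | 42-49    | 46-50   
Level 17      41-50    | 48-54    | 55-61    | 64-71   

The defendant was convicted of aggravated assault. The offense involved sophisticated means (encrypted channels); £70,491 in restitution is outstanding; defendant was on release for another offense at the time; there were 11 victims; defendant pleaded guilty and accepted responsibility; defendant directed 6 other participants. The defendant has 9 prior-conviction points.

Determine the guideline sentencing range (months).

Base offense level for aggravated assault: 5.
§1 applies: 5 + 2 = 7.
§2 applies: 7 − 1 = 6.
§3 applies: 6 + 1 = 7.
§4 applies (level before this adjustment is 7 < 11, so +1): 7 + 1 = 8.
§5 applies: 8 + 3 = 11.
§6 applies (level before this adjustment is 11 ≥ 7, so +4): 11 + 4 = 15.
§7 does not apply.
Final offense level: 15.
Criminal history: 9 prior points → Category B (3-10).
Level 15 falls in the 15-16 band.
Grid: Level 15-16 × Category B = 38-45 months.

38-45 months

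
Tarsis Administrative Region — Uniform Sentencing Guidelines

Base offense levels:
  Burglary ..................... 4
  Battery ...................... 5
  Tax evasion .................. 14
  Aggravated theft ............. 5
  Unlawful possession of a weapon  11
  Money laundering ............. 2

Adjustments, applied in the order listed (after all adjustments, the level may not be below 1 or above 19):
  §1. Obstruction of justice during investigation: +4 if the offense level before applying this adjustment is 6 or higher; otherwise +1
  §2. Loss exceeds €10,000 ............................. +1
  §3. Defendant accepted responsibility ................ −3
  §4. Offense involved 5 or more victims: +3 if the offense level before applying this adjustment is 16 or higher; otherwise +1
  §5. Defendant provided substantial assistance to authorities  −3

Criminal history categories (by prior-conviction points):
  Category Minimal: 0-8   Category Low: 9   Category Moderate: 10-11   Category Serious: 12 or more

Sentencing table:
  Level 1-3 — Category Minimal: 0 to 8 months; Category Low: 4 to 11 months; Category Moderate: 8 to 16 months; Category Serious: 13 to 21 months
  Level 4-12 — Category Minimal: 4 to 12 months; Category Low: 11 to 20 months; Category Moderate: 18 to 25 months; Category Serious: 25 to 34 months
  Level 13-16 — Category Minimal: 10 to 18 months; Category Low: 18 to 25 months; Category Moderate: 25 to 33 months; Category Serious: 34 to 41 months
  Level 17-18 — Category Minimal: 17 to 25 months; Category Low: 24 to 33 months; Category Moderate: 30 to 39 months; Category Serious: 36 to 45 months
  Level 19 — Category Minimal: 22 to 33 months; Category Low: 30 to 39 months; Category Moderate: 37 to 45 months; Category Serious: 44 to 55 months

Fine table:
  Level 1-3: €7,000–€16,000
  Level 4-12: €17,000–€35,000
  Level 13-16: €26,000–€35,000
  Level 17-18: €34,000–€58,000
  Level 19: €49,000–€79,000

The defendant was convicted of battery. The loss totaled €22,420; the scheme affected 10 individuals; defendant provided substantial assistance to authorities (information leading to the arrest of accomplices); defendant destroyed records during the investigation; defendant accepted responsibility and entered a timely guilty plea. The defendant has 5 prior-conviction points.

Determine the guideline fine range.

Base offense level for battery: 5.
§1 applies (level before this adjustment is 5 < 6, so +1): 5 + 1 = 6.
§2 applies: 6 + 1 = 7.
§3 applies: 7 − 3 = 4.
§4 applies (level before this adjustment is 4 < 16, so +1): 4 + 1 = 5.
§5 applies: 5 − 3 = 2.
Final offense level: 2.
Level 2 falls in the 1-3 band.
Fine table: Level 1-3 → €7,000–€16,000.

€7,000–€16,000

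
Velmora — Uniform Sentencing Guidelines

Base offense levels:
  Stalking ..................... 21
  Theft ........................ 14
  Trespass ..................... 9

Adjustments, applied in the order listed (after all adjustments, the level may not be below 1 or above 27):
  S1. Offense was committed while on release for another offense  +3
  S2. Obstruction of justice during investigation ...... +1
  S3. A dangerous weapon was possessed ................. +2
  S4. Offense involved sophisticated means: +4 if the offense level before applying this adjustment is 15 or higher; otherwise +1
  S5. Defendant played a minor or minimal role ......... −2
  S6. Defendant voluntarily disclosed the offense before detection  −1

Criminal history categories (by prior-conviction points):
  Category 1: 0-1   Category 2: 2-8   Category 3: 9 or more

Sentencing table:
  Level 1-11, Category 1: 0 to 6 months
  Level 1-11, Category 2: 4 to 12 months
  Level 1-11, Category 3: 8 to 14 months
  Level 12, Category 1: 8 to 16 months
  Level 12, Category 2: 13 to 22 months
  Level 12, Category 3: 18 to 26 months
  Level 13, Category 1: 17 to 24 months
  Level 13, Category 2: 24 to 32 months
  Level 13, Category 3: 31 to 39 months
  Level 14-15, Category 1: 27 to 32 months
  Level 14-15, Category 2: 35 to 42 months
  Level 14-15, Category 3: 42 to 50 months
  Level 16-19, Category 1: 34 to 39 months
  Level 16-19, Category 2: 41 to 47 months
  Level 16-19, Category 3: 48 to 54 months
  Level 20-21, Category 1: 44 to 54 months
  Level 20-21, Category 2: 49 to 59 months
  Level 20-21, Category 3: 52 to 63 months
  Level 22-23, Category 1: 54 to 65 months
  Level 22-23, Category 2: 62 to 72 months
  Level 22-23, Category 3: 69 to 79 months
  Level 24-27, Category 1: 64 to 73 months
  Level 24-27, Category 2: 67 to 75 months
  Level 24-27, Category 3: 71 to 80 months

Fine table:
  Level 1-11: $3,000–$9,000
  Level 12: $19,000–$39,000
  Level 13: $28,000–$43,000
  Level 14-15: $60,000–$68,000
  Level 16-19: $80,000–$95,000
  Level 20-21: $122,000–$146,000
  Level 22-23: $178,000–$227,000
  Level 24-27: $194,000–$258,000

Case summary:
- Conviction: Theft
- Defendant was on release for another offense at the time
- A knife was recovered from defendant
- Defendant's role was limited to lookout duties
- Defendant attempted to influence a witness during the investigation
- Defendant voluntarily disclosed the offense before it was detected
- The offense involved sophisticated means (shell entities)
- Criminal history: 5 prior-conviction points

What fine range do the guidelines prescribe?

Base offense level for theft: 14.
S1 applies: 14 + 3 = 17.
S2 applies: 17 + 1 = 18.
S3 applies: 18 + 2 = 20.
S4 applies (level before this adjustment is 20 ≥ 15, so +4): 20 + 4 = 24.
S5 applies: 24 − 2 = 22.
S6 applies: 22 − 1 = 21.
Final offense level: 21.
Level 21 falls in the 20-21 band.
Fine table: Level 20-21 → $122,000–$146,000.

$122,000–$146,000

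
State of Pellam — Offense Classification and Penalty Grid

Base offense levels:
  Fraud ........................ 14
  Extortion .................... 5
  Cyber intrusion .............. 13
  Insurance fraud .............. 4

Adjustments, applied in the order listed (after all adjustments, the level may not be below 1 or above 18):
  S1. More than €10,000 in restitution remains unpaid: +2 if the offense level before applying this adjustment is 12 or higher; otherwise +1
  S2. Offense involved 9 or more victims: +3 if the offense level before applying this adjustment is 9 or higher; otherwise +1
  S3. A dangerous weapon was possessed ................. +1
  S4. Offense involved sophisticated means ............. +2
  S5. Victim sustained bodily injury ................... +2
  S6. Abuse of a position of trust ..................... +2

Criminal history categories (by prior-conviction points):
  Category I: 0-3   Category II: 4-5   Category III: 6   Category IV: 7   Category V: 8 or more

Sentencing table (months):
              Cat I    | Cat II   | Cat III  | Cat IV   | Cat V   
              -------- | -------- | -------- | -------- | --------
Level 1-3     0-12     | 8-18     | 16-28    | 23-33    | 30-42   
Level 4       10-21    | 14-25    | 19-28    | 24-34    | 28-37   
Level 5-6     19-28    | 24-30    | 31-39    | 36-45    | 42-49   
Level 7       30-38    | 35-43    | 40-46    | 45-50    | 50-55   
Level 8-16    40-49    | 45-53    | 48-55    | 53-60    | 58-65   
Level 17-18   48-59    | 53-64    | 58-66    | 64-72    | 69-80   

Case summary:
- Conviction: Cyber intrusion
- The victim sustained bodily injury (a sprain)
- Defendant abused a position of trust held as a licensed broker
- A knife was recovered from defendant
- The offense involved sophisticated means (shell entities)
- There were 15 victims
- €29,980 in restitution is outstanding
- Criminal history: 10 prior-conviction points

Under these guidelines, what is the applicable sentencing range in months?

69-80 months

Base offense level for cyber intrusion: 13.
S1 applies (level before this adjustment is 13 ≥ 12, so +2): 13 + 2 = 15.
S2 applies (level before this adjustment is 15 ≥ 9, so +3): 15 + 3 = 18.
S3 applies: 18 + 1 = 19.
S4 applies: 19 + 2 = 21.
S5 applies: 21 + 2 = 23.
S6 applies: 23 + 2 = 25.
Level 25 exceeds the maximum of 18; capped at 18.
Final offense level: 18.
Criminal history: 10 prior points → Category V (8+).
Level 18 falls in the 17-18 band.
Grid: Level 17-18 × Category V = 69-80 months.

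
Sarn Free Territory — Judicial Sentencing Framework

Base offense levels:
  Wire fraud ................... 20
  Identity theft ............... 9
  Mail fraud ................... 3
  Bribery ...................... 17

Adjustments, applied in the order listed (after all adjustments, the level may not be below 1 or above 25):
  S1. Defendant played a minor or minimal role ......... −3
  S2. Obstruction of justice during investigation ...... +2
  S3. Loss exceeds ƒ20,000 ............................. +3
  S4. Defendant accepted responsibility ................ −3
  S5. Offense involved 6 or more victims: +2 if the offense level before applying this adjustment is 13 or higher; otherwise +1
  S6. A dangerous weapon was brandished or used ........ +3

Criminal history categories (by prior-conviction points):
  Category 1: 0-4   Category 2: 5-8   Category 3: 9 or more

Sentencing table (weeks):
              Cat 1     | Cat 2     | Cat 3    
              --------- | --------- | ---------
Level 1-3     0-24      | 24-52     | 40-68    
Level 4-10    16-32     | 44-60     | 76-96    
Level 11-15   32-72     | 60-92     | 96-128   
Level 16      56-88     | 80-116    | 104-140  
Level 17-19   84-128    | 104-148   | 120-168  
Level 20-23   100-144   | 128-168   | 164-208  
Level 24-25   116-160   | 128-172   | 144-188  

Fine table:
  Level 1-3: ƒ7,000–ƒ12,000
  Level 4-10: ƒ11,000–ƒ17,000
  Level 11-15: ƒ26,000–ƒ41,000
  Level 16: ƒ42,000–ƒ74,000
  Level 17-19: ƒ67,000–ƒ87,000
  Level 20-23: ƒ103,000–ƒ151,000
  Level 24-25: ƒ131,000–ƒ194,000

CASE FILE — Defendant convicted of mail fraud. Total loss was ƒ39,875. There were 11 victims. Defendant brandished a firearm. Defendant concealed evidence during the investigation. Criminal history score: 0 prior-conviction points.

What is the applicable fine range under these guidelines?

Base offense level for mail fraud: 3.
S1 does not apply.
S2 applies: 3 + 2 = 5.
S3 applies: 5 + 3 = 8.
S4 does not apply.
S5 applies (level before this adjustment is 8 < 13, so +1): 8 + 1 = 9.
S6 applies: 9 + 3 = 12.
Final offense level: 12.
Level 12 falls in the 11-15 band.
Fine table: Level 11-15 → ƒ26,000–ƒ41,000.

ƒ26,000–ƒ41,000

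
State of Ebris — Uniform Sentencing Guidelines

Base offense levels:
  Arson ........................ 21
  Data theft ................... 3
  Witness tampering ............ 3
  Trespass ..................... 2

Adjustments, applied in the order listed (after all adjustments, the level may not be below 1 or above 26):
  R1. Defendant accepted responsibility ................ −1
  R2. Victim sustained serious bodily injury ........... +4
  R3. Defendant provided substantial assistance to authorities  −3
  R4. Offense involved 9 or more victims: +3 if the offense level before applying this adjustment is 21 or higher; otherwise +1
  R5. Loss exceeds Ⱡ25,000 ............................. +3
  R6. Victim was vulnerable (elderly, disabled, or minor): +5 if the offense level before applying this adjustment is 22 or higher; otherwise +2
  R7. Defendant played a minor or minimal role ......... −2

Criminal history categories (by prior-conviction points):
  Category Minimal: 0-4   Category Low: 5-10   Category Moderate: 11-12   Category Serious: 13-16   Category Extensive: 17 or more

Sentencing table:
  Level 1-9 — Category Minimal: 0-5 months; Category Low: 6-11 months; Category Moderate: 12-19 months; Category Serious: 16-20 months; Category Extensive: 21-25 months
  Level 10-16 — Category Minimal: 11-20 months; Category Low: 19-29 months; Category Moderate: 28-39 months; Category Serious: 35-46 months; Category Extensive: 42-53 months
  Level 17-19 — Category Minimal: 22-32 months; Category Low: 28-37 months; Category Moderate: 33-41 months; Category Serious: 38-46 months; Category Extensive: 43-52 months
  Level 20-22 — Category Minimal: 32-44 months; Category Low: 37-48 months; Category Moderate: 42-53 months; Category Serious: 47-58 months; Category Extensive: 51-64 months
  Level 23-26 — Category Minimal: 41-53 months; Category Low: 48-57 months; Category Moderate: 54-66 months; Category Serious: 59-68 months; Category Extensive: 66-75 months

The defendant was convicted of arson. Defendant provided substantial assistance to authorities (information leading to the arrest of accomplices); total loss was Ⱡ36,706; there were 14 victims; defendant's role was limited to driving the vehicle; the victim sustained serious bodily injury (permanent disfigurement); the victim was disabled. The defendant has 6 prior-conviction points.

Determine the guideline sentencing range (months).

48-57 months

Base offense level for arson: 21.
R2 applies: 21 + 4 = 25.
R3 applies: 25 − 3 = 22.
R4 applies (level before this adjustment is 22 ≥ 21, so +3): 22 + 3 = 25.
R5 applies: 25 + 3 = 28.
R6 applies (level before this adjustment is 28 ≥ 22, so +5): 28 + 5 = 33.
R7 applies: 33 − 2 = 31.
Level 31 exceeds the maximum of 26; capped at 26.
Final offense level: 26.
Criminal history: 6 prior points → Category Low (5-10).
Level 26 falls in the 23-26 band.
Grid: Level 23-26 × Category Low = 48-57 months.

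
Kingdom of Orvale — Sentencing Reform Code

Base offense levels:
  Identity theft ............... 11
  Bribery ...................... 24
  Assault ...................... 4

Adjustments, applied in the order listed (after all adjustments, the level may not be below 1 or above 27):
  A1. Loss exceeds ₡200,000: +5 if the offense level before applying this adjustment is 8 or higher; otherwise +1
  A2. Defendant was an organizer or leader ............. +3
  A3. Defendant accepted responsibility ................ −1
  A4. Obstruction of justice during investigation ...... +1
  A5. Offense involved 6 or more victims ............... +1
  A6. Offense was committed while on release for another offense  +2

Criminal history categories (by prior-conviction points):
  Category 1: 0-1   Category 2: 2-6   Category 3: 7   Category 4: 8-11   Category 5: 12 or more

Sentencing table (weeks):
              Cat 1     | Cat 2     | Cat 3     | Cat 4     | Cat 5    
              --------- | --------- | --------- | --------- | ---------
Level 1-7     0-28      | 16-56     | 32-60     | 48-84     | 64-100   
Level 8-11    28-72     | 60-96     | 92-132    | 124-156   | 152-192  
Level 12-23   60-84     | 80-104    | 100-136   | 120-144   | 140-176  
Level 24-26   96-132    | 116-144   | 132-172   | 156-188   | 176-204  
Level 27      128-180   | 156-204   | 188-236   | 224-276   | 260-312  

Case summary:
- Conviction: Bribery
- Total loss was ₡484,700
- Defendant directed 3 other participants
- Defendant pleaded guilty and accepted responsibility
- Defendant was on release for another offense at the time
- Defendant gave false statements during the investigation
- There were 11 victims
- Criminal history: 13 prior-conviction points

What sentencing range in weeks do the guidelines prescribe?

260-312 weeks

Base offense level for bribery: 24.
A1 applies (level before this adjustment is 24 ≥ 8, so +5): 24 + 5 = 29.
A2 applies: 29 + 3 = 32.
A3 applies: 32 − 1 = 31.
A4 applies: 31 + 1 = 32.
A5 applies: 32 + 1 = 33.
A6 applies: 33 + 2 = 35.
Level 35 exceeds the maximum of 27; capped at 27.
Final offense level: 27.
Criminal history: 13 prior points → Category 5 (12+).
Level 27 falls in the 27 band.
Grid: Level 27 × Category 5 = 260-312 weeks.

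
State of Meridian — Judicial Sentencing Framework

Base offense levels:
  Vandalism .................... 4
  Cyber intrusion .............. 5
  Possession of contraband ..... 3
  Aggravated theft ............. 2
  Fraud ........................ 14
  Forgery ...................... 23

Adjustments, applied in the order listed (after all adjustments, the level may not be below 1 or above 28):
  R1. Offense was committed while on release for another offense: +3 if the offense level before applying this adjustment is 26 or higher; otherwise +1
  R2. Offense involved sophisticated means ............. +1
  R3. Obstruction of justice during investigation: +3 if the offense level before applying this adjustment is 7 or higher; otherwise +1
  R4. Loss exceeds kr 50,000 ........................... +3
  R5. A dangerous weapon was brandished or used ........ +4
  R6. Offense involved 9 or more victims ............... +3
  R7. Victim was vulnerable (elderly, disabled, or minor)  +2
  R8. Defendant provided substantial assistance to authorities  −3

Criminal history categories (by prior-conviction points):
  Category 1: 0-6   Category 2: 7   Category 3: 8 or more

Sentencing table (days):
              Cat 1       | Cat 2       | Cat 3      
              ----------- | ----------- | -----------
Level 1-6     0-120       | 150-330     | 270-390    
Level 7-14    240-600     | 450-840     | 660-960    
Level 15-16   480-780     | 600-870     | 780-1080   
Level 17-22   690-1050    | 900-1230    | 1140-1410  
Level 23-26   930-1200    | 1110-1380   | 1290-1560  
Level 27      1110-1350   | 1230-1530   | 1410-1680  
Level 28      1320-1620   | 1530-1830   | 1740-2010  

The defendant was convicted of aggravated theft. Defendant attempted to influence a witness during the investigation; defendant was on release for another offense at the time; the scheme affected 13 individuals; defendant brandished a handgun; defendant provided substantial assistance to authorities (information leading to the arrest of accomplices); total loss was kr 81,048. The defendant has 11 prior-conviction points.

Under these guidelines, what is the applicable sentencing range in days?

Base offense level for aggravated theft: 2.
R1 applies (level before this adjustment is 2 < 26, so +1): 2 + 1 = 3.
R2 does not apply.
R3 applies (level before this adjustment is 3 < 7, so +1): 3 + 1 = 4.
R4 applies: 4 + 3 = 7.
R5 applies: 7 + 4 = 11.
R6 applies: 11 + 3 = 14.
R7 does not apply.
R8 applies: 14 − 3 = 11.
Final offense level: 11.
Criminal history: 11 prior points → Category 3 (8+).
Level 11 falls in the 7-14 band.
Grid: Level 7-14 × Category 3 = 660-960 days.

660-960 days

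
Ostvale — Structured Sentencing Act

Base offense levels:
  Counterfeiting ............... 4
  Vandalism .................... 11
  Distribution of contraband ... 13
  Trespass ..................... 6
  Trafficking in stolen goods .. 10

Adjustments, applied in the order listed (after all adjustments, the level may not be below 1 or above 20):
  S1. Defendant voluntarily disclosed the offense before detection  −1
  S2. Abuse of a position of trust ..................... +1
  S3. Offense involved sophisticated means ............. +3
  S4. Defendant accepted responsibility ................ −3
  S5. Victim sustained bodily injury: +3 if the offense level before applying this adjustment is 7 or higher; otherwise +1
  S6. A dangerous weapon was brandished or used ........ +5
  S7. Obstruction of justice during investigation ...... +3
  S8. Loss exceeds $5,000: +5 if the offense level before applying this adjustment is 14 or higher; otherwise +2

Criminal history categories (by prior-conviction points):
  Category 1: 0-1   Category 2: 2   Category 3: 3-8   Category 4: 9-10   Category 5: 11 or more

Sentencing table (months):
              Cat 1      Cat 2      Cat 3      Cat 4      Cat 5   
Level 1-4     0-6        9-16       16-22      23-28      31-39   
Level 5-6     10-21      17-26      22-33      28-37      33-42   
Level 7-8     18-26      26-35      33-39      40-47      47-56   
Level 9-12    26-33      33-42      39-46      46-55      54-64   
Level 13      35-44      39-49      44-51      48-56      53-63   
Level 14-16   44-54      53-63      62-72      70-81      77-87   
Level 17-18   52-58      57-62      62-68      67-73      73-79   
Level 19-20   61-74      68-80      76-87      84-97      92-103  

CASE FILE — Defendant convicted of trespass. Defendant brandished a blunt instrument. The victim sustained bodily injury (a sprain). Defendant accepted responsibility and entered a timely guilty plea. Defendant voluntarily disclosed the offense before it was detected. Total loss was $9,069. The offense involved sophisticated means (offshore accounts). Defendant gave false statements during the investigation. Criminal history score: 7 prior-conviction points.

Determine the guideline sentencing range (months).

76-87 months

Base offense level for trespass: 6.
S1 applies: 6 − 1 = 5.
S2 does not apply.
S3 applies: 5 + 3 = 8.
S4 applies: 8 − 3 = 5.
S5 applies (level before this adjustment is 5 < 7, so +1): 5 + 1 = 6.
S6 applies: 6 + 5 = 11.
S7 applies: 11 + 3 = 14.
S8 applies (level before this adjustment is 14 ≥ 14, so +5): 14 + 5 = 19.
Final offense level: 19.
Criminal history: 7 prior points → Category 3 (3-8).
Level 19 falls in the 19-20 band.
Grid: Level 19-20 × Category 3 = 76-87 months.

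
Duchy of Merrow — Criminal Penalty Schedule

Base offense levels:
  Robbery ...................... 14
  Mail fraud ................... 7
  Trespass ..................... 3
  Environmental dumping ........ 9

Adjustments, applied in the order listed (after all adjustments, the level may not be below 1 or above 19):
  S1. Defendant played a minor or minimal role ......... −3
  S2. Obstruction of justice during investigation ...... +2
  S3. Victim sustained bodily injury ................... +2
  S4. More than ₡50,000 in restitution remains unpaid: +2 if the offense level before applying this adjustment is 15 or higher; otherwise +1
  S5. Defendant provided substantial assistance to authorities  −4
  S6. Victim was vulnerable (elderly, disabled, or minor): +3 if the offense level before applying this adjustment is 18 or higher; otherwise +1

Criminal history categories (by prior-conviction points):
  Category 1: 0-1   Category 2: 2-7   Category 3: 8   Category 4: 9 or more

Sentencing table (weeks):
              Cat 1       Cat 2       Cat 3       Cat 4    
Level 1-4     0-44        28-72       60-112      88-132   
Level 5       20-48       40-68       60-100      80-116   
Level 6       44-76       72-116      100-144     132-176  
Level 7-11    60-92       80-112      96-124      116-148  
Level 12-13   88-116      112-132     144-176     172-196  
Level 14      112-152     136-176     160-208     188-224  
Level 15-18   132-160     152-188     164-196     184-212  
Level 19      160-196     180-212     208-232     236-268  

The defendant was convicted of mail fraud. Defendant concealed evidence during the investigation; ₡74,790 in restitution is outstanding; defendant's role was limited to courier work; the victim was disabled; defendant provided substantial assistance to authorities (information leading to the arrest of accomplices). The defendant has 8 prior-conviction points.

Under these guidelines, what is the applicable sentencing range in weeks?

Base offense level for mail fraud: 7.
S1 applies: 7 − 3 = 4.
S2 applies: 4 + 2 = 6.
S4 applies (level before this adjustment is 6 < 15, so +1): 6 + 1 = 7.
S5 applies: 7 − 4 = 3.
S6 applies (level before this adjustment is 3 < 18, so +1): 3 + 1 = 4.
Final offense level: 4.
Criminal history: 8 prior points → Category 3 (8).
Level 4 falls in the 1-4 band.
Grid: Level 1-4 × Category 3 = 60-112 weeks.

60-112 weeks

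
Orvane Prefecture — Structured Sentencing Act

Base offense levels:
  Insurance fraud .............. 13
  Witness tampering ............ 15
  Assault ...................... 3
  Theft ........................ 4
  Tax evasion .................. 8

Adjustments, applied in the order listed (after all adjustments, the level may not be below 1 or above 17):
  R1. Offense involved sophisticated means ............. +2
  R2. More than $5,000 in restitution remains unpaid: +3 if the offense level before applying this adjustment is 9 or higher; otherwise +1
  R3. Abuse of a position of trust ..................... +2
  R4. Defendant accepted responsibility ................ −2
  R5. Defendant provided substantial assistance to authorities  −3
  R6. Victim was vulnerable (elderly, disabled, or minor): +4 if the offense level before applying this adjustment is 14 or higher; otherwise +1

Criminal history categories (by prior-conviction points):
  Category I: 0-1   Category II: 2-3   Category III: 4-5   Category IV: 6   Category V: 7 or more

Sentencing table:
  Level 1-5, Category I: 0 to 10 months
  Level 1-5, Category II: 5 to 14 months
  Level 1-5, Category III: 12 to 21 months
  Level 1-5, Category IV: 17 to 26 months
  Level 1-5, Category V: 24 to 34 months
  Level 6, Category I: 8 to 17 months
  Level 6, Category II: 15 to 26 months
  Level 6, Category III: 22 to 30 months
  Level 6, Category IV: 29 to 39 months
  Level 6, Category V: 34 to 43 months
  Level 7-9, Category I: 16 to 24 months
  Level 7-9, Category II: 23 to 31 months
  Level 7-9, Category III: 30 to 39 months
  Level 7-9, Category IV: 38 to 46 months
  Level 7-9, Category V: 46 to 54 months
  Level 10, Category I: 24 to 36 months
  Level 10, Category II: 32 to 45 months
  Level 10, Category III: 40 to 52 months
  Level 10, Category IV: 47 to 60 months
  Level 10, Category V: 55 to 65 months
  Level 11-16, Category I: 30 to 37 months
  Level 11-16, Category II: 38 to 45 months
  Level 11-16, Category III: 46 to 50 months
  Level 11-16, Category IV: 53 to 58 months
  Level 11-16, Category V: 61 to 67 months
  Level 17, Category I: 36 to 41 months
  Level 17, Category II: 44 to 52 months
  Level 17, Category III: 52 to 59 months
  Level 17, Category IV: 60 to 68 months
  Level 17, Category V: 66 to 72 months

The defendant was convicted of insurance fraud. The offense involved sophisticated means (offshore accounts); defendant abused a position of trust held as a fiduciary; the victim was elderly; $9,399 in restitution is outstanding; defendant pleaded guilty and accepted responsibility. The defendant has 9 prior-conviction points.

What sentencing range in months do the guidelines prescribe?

Base offense level for insurance fraud: 13.
R1 applies: 13 + 2 = 15.
R2 applies (level before this adjustment is 15 ≥ 9, so +3): 15 + 3 = 18.
R3 applies: 18 + 2 = 20.
R4 applies: 20 − 2 = 18.
R6 applies (level before this adjustment is 18 ≥ 14, so +4): 18 + 4 = 22.
Level 22 exceeds the maximum of 17; capped at 17.
Final offense level: 17.
Criminal history: 9 prior points → Category V (7+).
Level 17 falls in the 17 band.
Grid: Level 17 × Category V = 66-72 months.

66-72 months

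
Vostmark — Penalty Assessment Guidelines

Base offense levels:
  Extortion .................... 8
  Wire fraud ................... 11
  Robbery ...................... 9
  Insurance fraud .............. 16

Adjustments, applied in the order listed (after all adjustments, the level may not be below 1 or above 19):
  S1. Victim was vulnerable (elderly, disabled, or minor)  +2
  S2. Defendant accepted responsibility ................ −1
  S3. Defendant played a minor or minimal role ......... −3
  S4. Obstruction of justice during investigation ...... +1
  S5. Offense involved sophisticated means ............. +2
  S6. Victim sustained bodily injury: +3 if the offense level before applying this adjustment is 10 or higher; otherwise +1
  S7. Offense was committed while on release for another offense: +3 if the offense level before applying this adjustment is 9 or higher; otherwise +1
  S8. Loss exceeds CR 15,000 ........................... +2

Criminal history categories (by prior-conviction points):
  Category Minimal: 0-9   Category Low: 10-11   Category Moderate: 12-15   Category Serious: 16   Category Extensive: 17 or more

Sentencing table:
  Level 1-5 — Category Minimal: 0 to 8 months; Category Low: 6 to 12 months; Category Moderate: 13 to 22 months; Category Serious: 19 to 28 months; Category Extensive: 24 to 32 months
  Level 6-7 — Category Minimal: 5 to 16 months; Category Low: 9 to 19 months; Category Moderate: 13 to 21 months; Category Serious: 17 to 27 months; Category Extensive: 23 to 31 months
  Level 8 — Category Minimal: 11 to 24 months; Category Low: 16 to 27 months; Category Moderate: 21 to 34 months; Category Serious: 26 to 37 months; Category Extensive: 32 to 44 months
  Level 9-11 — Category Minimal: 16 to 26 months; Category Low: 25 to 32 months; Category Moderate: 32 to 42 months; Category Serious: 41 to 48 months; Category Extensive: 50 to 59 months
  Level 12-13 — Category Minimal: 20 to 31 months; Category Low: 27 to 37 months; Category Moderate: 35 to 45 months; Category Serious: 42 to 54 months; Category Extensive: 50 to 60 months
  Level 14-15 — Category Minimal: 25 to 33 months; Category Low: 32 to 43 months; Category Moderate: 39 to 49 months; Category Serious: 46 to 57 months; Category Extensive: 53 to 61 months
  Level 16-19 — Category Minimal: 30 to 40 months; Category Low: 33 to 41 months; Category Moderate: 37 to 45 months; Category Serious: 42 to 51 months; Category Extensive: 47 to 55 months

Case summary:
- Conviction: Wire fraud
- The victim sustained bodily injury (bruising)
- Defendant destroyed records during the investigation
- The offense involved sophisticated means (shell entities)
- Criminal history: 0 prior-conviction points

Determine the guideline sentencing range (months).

Base offense level for wire fraud: 11.
S1 does not apply.
S2 does not apply.
S3 does not apply.
S4 applies: 11 + 1 = 12.
S5 applies: 12 + 2 = 14.
S6 applies (level before this adjustment is 14 ≥ 10, so +3): 14 + 3 = 17.
S8 does not apply.
Final offense level: 17.
Criminal history: 0 prior points → Category Minimal (0-9).
Level 17 falls in the 16-19 band.
Grid: Level 16-19 × Category Minimal = 30-40 months.

30-40 months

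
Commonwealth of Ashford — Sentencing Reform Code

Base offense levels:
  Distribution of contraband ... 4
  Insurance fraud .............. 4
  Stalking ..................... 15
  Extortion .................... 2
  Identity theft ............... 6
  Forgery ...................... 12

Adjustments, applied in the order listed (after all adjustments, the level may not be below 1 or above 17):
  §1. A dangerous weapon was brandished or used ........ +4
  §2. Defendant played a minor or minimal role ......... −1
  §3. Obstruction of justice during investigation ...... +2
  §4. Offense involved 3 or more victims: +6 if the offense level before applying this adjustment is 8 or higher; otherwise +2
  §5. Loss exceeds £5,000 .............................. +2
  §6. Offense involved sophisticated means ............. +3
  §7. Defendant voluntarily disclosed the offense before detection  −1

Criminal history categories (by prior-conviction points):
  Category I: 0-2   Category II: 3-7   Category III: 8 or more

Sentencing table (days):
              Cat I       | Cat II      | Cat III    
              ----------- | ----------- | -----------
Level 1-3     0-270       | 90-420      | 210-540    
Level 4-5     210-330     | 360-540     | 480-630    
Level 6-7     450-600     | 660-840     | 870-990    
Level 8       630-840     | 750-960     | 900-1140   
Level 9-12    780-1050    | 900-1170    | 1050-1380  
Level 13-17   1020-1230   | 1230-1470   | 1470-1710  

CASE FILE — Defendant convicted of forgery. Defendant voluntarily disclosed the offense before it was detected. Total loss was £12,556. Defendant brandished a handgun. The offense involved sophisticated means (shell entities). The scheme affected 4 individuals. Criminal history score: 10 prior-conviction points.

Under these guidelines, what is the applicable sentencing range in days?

Base offense level for forgery: 12.
§1 applies: 12 + 4 = 16.
§4 applies (level before this adjustment is 16 ≥ 8, so +6): 16 + 6 = 22.
§5 applies: 22 + 2 = 24.
§6 applies: 24 + 3 = 27.
§7 applies: 27 − 1 = 26.
Level 26 exceeds the maximum of 17; capped at 17.
Final offense level: 17.
Criminal history: 10 prior points → Category III (8+).
Level 17 falls in the 13-17 band.
Grid: Level 13-17 × Category III = 1470-1710 days.

1470-1710 days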